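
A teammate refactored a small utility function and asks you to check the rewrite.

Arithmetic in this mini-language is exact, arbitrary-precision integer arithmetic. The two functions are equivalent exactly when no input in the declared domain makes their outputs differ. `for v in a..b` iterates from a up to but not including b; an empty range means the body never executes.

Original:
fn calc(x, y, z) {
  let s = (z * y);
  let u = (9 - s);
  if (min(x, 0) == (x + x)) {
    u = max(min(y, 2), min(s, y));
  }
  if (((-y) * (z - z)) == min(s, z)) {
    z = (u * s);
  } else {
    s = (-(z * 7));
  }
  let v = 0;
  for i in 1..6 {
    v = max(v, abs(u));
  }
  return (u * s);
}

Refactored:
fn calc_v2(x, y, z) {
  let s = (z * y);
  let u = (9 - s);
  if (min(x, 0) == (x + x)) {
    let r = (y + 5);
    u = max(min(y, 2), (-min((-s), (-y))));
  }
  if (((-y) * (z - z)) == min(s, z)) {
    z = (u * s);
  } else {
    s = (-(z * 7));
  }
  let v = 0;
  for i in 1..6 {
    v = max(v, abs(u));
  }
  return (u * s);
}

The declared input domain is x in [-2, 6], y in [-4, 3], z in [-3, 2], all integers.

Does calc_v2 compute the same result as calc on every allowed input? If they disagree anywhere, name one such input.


Take x=0, y=-4, z=-3.
calc: s=12, then u=-3, then (min(x, 0) == (x + x)) is true, then u=-4, then (((-y) * (z - z)) == min(s, z)) is false, then s=21, then v=0, then (i=1), then v=4, then (i=2), then v=4, then (i=3), then v=4, then (i=4), then v=4, then (i=5), then v=4, then returns -84
calc_v2: s=12, then u=-3, then (min(x, 0) == (x + x)) is true, then r=1, then u=12, then (((-y) * (z - z)) == min(s, z)) is false, then s=21, then v=0, then (i=1), then v=12, then (i=2), then v=12, then (i=3), then v=12, then (i=4), then v=12, then (i=5), then v=12, then returns 252
-84 vs 252 — the two versions disagree here.
verdict: not equivalent; witness: x=0, y=-4, z=-3


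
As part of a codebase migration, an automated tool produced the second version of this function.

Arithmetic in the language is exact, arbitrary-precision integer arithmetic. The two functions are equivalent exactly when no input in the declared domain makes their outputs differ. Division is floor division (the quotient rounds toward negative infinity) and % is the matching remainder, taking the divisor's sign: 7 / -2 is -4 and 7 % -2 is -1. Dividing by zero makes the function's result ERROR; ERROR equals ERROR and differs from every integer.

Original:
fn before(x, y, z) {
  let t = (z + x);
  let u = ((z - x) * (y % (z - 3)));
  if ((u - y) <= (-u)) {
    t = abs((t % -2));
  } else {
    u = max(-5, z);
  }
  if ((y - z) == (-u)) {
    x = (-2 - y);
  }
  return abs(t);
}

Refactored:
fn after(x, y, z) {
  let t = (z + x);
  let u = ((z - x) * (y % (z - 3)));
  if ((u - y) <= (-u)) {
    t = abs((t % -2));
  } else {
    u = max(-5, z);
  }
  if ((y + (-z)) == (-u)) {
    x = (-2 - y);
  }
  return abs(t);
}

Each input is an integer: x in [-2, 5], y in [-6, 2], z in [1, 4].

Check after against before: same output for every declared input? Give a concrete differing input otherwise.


The two are interchangeable: arithmetic usage differs, and every declared input agrees.
Tracing x=1, y=1, z=2: before: t := 3 | u := 0 | ((u - y) <= (-u)): true | t := 1 | ((y - z) == (-u)): false | result 1 | after: t := 3 | u := 0 | ((u - y) <= (-u)): true | t := 1 | ((y + (-z)) == (-u)): false | result 1 — matching result 1.
Across all 288 domain points the two functions coincide.
verdict: equivalent


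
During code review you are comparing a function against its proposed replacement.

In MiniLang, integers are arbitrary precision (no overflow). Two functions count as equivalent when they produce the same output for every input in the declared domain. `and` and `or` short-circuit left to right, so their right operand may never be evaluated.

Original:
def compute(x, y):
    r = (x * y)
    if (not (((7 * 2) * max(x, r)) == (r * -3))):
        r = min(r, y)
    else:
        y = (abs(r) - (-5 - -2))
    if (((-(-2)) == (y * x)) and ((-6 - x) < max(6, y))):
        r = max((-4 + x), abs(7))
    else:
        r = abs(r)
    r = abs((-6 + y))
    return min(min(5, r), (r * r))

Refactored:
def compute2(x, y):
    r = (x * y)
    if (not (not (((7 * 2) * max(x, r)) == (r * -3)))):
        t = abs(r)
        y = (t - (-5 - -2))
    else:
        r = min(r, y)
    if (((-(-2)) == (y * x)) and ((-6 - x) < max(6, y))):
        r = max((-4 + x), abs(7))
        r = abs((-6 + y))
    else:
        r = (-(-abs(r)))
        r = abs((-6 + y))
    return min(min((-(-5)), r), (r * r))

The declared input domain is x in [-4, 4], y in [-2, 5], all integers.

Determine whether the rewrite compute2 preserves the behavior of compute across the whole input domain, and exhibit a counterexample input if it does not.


Side by side, the visible changes include: boolean connective usage differs; and statement counts differ; and min/max/abs usage differs; and local variable names differ; and arithmetic usage differs; and constant usage differs.
Tracing x=-1, y=-1: compute: r = 1; (not (((7 * 2) * max(x, r)) == (r * -3))) -> true; r = -1; (((-(-2)) == (y * x)) and ((-6 - x) < max(6, y))) -> false; r = 1; r = 7; return 5 | compute2: r = 1; (not (not (((7 * 2) * max(x, r)) == (r * -3)))) -> false; r = -1; (((-(-2)) == (y * x)) and ((-6 - x) < max(6, y))) -> false; r = 1; r = 7; return 5 — matching result 5.
Checked all 72 inputs in the declared domain: the outputs agree on every one.
verdict: equivalent


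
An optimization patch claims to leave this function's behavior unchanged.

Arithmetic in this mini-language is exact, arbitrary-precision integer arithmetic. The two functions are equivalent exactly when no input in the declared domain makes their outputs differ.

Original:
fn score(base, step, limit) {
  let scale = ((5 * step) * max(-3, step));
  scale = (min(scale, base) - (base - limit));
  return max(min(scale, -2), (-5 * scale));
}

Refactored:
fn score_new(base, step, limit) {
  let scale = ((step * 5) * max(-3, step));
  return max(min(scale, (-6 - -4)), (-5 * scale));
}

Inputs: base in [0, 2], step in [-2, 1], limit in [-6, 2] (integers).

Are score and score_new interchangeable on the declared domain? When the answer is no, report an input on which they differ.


Evaluate both at base=0, step=-2, limit=-6.
score: scale becomes 20; next scale becomes -6; next final value 30
score_new: scale becomes 20; next final value -2
30 != -2, so the rewrite changes behavior.
verdict: not equivalent; witness: base=0, step=-2, limit=-6


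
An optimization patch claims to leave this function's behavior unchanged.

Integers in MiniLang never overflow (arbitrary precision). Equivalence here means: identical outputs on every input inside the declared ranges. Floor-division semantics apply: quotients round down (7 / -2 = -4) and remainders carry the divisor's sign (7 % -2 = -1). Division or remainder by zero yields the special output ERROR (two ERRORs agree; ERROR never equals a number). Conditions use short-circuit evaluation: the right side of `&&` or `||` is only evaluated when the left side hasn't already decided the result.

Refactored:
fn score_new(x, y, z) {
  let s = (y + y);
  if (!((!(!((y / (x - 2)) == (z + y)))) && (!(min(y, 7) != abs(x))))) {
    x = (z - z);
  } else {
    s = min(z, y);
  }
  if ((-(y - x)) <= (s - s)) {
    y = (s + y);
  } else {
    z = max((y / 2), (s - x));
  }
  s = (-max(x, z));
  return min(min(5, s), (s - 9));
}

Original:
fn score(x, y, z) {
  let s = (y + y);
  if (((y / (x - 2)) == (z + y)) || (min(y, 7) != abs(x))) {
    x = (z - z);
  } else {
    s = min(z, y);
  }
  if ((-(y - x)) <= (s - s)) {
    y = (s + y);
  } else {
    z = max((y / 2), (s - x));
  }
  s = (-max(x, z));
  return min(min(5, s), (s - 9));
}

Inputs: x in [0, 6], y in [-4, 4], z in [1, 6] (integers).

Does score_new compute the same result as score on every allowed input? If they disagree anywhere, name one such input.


Consider the input x=3, y=3, z=1.
score: s=6, then (((y / (x - 2)) == (z + y)) || (min(y, 7) != abs(x))) is false, then s=1, then ((-(y - x)) <= (s - s)) is true, then y=4, then s=-3, then returns -12
score_new: s=6, then (!((!(!((y / (x - 2)) == (z + y)))) && (!(min(y, 7) != abs(x))))) is true, then x=0, then ((-(y - x)) <= (s - s)) is true, then y=9, then s=-1, then returns -10
-12 against -10: the behavior changed.
verdict: not equivalent; witness: x=3, y=3, z=1


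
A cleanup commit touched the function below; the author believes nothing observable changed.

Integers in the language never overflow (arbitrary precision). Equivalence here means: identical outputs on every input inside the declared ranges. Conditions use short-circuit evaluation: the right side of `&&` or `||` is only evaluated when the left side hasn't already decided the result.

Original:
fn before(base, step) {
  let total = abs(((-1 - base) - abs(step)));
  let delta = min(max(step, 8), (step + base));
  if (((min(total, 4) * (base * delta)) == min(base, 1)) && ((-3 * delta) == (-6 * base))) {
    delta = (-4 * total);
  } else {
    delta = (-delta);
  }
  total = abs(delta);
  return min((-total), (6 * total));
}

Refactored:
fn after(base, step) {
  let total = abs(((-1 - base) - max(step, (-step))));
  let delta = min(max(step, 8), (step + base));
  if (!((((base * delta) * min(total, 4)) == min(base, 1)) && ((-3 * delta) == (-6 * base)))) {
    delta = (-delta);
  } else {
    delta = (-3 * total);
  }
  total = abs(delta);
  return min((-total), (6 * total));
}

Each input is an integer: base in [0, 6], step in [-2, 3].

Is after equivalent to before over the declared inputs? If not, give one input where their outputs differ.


The rewrite breaks on base=0, step=0, where the results are -4 and -3.
before: total=1, then delta=0, then (((min(total, 4) * (base * delta)) == min(base, 1)) && ((-3 * delta) == (-6 * base))) is true, then delta=-4, then total=4, then returns -4
after: total=1, then delta=0, then (!((((base * delta) * min(total, 4)) == min(base, 1)) && ((-3 * delta) == (-6 * base)))) is false, then delta=-3, then total=3, then returns -3
verdict: not equivalent; witness: base=0, step=0


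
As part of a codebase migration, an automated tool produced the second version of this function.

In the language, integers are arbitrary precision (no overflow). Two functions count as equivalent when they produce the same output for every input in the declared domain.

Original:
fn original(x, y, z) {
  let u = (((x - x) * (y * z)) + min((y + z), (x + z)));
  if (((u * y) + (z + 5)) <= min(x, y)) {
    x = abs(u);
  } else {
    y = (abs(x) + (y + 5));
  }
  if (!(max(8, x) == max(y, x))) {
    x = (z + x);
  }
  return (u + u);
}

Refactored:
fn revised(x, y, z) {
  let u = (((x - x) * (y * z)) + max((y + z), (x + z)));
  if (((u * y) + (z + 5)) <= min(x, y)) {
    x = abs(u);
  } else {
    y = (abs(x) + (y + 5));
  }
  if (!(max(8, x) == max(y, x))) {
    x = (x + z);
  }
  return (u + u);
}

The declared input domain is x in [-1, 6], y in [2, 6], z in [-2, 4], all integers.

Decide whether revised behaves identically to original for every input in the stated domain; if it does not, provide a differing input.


The rewrite breaks on x=-1, y=2, z=-2, where the results are -6 and 0.
original: u becomes -3; next (((u * y) + (z + 5)) <= min(x, y)) evaluates to true; next x becomes 3; next (!(max(8, x) == max(y, x))) evaluates to true; next x becomes 1; next final value -6
revised: u becomes 0; next (((u * y) + (z + 5)) <= min(x, y)) evaluates to false; next y becomes 8; next (!(max(8, x) == max(y, x))) evaluates to false; next final value 0
verdict: not equivalent; witness: x=-1, y=2, z=-2


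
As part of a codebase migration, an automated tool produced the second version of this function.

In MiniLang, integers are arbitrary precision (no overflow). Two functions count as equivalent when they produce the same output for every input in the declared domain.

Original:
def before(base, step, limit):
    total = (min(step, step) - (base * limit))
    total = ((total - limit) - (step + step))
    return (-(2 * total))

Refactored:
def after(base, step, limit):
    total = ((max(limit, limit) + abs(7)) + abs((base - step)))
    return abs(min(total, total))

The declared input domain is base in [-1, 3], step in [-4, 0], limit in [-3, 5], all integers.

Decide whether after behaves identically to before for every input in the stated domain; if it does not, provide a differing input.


On input base=-1, step=-4, limit=-3, before returns -8 while after returns 7.
verdict: not equivalent; witness: base=-1, step=-4, limit=-3


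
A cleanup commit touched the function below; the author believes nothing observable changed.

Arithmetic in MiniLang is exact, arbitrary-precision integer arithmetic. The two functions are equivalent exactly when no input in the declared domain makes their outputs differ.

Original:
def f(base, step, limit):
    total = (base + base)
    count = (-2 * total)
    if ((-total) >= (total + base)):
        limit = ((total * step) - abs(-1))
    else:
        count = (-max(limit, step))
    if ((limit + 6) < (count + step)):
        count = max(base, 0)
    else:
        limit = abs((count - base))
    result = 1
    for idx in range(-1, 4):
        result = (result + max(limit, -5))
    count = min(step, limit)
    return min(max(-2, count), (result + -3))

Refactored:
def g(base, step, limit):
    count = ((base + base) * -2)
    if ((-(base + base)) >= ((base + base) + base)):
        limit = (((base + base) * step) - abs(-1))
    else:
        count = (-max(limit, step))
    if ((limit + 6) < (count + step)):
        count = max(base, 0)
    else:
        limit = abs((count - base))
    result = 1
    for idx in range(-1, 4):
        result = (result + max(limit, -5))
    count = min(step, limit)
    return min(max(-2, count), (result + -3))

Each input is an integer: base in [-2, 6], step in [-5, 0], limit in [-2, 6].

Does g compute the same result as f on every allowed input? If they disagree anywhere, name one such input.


Comparing the listings, the differences include: statement counts differ; also local variable names differ; also arithmetic usage differs.
Tracing base=5, step=-4, limit=3: f: total=10, then count=-20, then ((-total) >= (total + base)) is false, then count=-3, then ((limit + 6) < (count + step)) is false, then limit=8, then result=1, then (idx=-1), then result=9, then (idx=0), then result=17, then (idx=1), then result=25, then (idx=2), then result=33, then (idx=3), then result=41, then count=-4, then returns -2 | g: count=-20, then ((-(base + base)) >= ((base + base) + base)) is false, then count=-3, then ((limit + 6) < (count + step)) is false, then limit=8, then result=1, then (idx=-1), then result=9, then (idx=0), then result=17, then (idx=1), then result=25, then (idx=2), then result=33, then (idx=3), then result=41, then count=-4, then returns -2 — matching result -2.
Checked all 486 inputs in the declared domain: the outputs agree on every one.
verdict: equivalent


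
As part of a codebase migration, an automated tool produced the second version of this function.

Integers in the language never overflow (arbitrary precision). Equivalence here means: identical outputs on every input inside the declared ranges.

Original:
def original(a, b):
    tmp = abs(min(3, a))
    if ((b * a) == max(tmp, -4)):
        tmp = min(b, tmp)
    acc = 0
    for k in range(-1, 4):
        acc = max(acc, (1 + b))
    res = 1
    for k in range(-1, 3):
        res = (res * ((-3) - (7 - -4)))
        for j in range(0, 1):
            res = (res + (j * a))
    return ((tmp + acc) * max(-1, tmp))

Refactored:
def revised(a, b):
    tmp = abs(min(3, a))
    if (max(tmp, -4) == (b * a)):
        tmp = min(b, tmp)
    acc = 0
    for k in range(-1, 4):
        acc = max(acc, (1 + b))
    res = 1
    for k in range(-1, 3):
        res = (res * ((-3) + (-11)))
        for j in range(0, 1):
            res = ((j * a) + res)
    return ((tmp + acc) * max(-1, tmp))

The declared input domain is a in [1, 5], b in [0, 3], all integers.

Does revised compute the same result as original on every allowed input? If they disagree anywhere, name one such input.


Side by side, the visible changes include: arithmetic usage differs, and constant usage differs.
Spot check at a=5, b=0 — original: tmp := 3 | ((b * a) == max(tmp, -4)): false | acc := 0 | iter k=-1: | acc := 1 | iter k=0: | acc := 1 | iter k=1: | acc := 1 | iter k=2: | acc := 1 | iter k=3: | acc := 1 | res := 1 | iter k=-1: | res := -14 | iter j=0: | res := -14 | iter k=0: | res := 196 | iter j=0: | res := 196 | iter k=1: | res := -2744 | iter j=0: | res := -2744 | iter k=2: | res := 38416 | iter j=0: | res := 38416 | result 12. revised: tmp := 3 | (max(tmp, -4) == (b * a)): false | acc := 0 | iter k=-1: | acc := 1 | iter k=0: | acc := 1 | iter k=1: | acc := 1 | iter k=2: | acc := 1 | iter k=3: | acc := 1 | res := 1 | iter k=-1: | res := -14 | iter j=0: | res := -14 | iter k=0: | res := 196 | iter j=0: | res := 196 | iter k=1: | res := -2744 | iter j=0: | res := -2744 | iter k=2: | res := 38416 | iter j=0: | res := 38416 | result 12. Both give 12.
Sweeping the whole domain (20 inputs) finds no disagreement.
verdict: equivalent


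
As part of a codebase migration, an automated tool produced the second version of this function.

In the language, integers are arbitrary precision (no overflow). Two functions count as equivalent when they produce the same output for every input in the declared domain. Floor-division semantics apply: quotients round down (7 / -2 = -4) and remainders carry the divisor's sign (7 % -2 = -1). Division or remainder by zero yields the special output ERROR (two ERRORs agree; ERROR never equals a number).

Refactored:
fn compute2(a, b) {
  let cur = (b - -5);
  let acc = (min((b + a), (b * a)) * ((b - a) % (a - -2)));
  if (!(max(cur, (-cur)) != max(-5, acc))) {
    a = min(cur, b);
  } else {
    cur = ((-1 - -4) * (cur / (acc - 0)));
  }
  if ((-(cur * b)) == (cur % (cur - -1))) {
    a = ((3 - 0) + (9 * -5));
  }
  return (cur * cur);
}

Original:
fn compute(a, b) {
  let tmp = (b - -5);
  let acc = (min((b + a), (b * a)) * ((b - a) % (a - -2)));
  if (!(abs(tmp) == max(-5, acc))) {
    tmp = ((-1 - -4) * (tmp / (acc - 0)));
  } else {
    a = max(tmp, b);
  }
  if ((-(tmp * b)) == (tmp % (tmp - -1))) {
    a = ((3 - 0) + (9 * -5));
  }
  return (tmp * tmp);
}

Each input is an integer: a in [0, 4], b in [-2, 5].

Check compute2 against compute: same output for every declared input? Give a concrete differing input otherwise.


Equivalent. The suspicious-looking change has no observable effect anywhere in the declared ranges.
Across all 40 domain points the two functions coincide.
One worked example (a=2, b=-2) — compute: tmp=3, then acc=0, then (!(abs(tmp) == max(-5, acc))) is true, then a zero divisor aborts: ERROR; compute2: cur=3, then acc=0, then (!(max(cur, (-cur)) != max(-5, acc))) is false, then a zero divisor aborts: ERROR; agreement on ERROR.
verdict: equivalent


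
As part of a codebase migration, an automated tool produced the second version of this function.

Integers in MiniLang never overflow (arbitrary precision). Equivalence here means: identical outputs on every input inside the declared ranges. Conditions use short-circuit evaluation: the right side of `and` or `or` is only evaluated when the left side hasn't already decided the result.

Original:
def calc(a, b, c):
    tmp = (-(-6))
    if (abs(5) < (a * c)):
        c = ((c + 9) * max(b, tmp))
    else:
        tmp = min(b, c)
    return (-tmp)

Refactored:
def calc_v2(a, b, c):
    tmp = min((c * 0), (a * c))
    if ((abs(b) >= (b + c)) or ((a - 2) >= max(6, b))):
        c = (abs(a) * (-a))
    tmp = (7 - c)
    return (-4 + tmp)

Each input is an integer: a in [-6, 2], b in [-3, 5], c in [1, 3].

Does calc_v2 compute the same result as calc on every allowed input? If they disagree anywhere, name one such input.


On input a=-6, b=-3, c=1, calc returns 3 while calc_v2 returns -33.
verdict: not equivalent; witness: a=-6, b=-3, c=1


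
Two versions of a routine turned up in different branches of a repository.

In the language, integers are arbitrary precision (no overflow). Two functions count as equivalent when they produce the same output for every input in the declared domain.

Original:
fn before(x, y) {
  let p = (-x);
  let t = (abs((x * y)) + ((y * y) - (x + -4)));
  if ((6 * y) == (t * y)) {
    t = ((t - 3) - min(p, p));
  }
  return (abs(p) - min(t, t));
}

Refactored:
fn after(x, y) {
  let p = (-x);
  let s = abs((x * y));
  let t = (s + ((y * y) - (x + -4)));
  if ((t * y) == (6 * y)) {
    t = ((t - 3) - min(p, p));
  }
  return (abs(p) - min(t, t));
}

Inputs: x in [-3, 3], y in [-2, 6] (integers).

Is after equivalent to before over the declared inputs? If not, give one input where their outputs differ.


Equivalent — the differences include local variable names differ, statement counts differ, yet no declared input distinguishes the two.
One worked example (x=0, y=-2) — before: p := 0 | t := 8 | ((6 * y) == (t * y)): false | result -8; after: p := 0 | s := 0 | t := 8 | ((t * y) == (6 * y)): false | result -8; agreement on -8.
Every one of the 63 inputs gives matching results.
verdict: equivalent


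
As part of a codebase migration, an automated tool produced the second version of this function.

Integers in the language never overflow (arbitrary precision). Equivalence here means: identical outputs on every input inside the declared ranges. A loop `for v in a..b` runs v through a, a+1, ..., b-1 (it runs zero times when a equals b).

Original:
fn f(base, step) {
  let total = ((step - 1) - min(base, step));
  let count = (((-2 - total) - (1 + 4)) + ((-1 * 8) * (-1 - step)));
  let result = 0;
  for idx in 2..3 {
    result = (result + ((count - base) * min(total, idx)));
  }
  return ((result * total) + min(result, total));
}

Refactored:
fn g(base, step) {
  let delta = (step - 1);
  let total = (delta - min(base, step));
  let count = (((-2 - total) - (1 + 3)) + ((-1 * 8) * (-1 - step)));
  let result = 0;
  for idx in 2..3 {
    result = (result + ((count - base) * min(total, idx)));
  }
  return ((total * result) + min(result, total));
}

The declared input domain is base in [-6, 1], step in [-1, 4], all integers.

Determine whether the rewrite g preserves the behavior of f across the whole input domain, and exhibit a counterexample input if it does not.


Evaluate both at base=-6, step=-1.
f: total=4, then count=-11, then result=0, then (idx=2), then result=-10, then returns -50
g: delta=-2, then total=4, then count=-10, then result=0, then (idx=2), then result=-8, then returns -40
-50 against -40: the behavior changed.
verdict: not equivalent; witness: base=-6, step=-1


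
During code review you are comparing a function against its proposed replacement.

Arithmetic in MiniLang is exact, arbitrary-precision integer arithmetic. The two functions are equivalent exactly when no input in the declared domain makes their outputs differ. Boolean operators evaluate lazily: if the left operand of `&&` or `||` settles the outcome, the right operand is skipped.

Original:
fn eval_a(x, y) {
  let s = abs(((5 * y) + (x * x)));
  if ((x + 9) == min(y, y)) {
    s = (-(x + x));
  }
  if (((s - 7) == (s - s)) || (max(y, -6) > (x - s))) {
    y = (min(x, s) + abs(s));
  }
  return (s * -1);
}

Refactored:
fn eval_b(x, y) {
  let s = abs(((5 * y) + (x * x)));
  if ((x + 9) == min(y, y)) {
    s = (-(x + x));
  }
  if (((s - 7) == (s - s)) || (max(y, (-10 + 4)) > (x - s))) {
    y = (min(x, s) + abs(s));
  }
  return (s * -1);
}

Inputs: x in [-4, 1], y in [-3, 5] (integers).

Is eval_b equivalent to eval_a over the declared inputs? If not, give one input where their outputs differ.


Comparing the listings, the differences include: arithmetic usage differs; and constant usage differs.
Tracing x=-4, y=-3: eval_a: s = 1; ((x + 9) == min(y, y)) -> false; (((s - 7) == (s - s)) || (max(y, -6) > (x - s))) -> true; y = -3; return -1 | eval_b: s = 1; ((x + 9) == min(y, y)) -> false; (((s - 7) == (s - s)) || (max(y, (-10 + 4)) > (x - s))) -> true; y = -3; return -1 — matching result -1.
Checked all 54 inputs in the declared domain: the outputs agree on every one.
verdict: equivalent


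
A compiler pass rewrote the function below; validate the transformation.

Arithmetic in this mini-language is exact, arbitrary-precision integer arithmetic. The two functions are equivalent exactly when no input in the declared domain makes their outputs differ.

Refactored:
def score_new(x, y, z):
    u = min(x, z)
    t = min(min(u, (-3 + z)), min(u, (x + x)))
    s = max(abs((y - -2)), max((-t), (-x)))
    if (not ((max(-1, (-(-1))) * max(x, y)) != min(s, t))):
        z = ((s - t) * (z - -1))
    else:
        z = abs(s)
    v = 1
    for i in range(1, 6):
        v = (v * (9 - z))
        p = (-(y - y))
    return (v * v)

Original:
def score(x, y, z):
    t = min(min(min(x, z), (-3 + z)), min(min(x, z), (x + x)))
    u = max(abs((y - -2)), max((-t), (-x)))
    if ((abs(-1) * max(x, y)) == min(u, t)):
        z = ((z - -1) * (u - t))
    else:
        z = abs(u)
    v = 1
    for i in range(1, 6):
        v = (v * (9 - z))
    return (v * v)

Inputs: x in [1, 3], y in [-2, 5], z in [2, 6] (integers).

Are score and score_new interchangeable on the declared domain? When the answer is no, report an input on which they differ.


Equivalent — the differences include statement counts differ, and boolean connective usage differs, and min/max/abs usage differs, and arithmetic usage differs, and comparison usage differs, and local variable names differ, and constant usage differs, yet no declared input distinguishes the two.
Spot check at x=3, y=3, z=5 — score: t = 2; u = 5; ((abs(-1) * max(x, y)) == min(u, t)) -> false; z = 5; v = 1; [i=1]; v = 4; [i=2]; v = 16; [i=3]; v = 64; [i=4]; v = 256; [i=5]; v = 1024; return 1048576. score_new: u = 3; t = 2; s = 5; (not ((max(-1, (-(-1))) * max(x, y)) != min(s, t))) -> false; z = 5; v = 1; [i=1]; v = 4; p = 0; [i=2]; v = 16; p = 0; [i=3]; v = 64; p = 0; [i=4]; v = 256; p = 0; [i=5]; v = 1024; p = 0; return 1048576. Both give 1048576.
Every one of the 120 inputs gives matching results.
verdict: equivalent


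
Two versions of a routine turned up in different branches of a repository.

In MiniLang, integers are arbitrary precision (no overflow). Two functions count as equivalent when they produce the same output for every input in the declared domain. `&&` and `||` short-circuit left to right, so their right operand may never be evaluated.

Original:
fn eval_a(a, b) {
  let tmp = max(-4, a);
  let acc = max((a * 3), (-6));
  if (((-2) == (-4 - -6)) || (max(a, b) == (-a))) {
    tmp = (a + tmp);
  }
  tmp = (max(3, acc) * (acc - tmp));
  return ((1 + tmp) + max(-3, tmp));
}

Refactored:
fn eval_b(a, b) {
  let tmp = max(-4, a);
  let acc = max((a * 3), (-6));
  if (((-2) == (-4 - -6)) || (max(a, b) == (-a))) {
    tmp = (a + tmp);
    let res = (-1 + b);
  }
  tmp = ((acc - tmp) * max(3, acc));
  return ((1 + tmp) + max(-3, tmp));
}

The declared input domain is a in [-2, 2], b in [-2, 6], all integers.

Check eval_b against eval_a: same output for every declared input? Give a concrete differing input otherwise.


The two versions differ — the changes include constant usage differs; statement counts differ; arithmetic usage differs; local variable names differ.
As a probe, take a=1, b=3: eval_a runs tmp = 1; acc = 3; (((-2) == (-4 - -6)) || (max(a, b) == (-a))) -> false; tmp = 6; return 13; eval_b runs tmp = 1; acc = 3; (((-2) == (-4 - -6)) || (max(a, b) == (-a))) -> false; tmp = 6; return 13; both end at 13.
Across all 45 domain points the two functions coincide.
verdict: equivalent


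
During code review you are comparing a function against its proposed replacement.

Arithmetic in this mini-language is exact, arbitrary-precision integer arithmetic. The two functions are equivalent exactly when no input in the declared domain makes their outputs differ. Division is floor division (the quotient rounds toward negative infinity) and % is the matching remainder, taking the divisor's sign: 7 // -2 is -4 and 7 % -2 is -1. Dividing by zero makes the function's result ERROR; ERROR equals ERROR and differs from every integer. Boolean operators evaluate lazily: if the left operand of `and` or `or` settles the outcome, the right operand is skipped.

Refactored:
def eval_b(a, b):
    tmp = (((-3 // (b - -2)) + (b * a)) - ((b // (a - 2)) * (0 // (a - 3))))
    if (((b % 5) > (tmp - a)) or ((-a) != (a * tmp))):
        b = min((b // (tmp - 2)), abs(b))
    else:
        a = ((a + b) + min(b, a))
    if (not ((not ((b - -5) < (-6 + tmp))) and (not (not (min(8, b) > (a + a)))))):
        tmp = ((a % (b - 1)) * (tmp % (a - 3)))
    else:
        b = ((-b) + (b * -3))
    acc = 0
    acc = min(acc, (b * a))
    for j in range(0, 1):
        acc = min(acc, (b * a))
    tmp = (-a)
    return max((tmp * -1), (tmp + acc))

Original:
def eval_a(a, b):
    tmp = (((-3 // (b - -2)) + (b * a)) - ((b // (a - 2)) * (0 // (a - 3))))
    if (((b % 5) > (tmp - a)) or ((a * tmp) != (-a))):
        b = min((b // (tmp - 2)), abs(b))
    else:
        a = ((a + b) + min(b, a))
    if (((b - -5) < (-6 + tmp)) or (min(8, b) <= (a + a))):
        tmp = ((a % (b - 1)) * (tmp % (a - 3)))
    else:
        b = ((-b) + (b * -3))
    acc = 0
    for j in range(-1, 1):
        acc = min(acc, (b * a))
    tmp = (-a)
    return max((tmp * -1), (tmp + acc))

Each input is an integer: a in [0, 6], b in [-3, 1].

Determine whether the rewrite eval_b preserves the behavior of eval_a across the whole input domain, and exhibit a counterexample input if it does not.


This is a faithful refactor — statement counts differ; and min/max/abs usage differs; and boolean connective usage differs; and loop structure differs; and comparison usage differs; and arithmetic usage differs, but the computed results match everywhere.
As a probe, take a=4, b=-2: eval_a runs divide-by-zero, output ERROR; eval_b runs divide-by-zero, output ERROR; both end at ERROR.
Checked all 35 inputs in the declared domain: the outputs agree on every one.
verdict: equivalent


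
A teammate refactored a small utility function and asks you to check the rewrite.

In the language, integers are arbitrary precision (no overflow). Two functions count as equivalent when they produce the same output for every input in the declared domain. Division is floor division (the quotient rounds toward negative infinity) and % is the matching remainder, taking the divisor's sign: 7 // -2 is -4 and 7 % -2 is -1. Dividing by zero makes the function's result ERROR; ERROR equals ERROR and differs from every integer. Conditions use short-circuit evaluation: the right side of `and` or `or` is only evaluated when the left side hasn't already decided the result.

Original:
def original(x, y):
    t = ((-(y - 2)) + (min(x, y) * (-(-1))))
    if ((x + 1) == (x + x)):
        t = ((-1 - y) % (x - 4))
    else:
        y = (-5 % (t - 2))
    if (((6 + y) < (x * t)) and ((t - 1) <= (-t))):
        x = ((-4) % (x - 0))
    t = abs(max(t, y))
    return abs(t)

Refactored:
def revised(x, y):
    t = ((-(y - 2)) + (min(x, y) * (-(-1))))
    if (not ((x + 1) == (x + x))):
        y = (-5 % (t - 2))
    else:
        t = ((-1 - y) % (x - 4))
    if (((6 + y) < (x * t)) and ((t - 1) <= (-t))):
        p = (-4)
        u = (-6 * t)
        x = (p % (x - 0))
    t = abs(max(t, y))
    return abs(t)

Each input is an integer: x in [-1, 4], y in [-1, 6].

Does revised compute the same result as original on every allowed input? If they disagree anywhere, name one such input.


Comparing the listings, the differences include: statement counts differ; constant usage differs; local variable names differ; boolean connective usage differs; arithmetic usage differs.
One worked example (x=2, y=1) — original: t := 2 | ((x + 1) == (x + x)): false | divide-by-zero, output ERROR; revised: t := 2 | (not ((x + 1) == (x + x))): true | divide-by-zero, output ERROR; agreement on ERROR.
An exhaustive pass over the 48 declared inputs shows identical outputs.
verdict: equivalent


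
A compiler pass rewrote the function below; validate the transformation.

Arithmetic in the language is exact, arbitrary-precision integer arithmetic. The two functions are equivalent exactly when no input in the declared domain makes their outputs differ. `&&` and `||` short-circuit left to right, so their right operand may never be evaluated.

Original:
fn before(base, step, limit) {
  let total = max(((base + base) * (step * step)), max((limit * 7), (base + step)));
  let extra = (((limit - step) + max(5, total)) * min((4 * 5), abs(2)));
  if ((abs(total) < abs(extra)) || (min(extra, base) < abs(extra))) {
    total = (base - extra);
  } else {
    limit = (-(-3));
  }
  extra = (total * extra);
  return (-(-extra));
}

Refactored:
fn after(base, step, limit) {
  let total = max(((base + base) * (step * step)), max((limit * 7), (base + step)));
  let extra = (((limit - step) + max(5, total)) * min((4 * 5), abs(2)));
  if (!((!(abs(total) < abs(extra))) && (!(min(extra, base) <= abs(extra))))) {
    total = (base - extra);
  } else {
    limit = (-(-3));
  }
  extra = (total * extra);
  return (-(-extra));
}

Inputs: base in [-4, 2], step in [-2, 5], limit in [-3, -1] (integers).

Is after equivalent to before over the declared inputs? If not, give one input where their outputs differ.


Consider the input base=2, step=1, limit=-3.
before: total := 4 | extra := 2 | ((abs(total) < abs(extra)) || (min(extra, base) < abs(extra))): false | limit := 3 | extra := 8 | result 8
after: total := 4 | extra := 2 | (!((!(abs(total) < abs(extra))) && (!(min(extra, base) <= abs(extra))))): true | total := 0 | extra := 0 | result 0
8 and 0 differ, so these are not the same function on this domain.
verdict: not equivalent; witness: base=2, step=1, limit=-3


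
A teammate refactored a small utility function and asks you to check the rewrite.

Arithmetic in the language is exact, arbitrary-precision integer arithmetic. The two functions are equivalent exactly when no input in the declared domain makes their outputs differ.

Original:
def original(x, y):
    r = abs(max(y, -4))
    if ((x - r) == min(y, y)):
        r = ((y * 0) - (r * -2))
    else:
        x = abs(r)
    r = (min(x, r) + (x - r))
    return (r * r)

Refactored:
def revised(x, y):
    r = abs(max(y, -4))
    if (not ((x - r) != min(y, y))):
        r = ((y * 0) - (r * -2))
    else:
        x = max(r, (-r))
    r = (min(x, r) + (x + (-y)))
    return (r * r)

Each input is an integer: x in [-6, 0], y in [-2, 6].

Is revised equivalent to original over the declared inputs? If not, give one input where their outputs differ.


These are not equivalent — on x=-6, y=-2 the outputs split (4 vs 36).
original: r=2, then ((x - r) == min(y, y)) is false, then x=2, then r=2, then returns 4
revised: r=2, then (not ((x - r) != min(y, y))) is false, then x=2, then r=6, then returns 36
verdict: not equivalent; witness: x=-6, y=-2


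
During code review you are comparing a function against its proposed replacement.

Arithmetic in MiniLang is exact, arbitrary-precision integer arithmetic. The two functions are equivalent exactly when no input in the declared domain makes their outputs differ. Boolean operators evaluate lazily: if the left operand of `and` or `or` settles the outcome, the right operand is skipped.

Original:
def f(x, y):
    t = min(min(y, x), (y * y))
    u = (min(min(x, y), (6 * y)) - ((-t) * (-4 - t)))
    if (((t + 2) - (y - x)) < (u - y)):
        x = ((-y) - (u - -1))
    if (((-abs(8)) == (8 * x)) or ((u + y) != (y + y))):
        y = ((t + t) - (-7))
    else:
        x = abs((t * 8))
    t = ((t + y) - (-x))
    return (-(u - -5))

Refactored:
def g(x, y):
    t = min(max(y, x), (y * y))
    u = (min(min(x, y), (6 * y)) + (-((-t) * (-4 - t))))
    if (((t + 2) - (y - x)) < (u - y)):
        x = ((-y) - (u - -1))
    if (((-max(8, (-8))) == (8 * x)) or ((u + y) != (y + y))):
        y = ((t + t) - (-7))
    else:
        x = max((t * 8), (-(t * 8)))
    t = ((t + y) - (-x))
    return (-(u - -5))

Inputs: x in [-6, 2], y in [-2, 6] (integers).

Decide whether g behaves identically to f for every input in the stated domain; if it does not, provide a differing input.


x=-6, y=-2 yields 19 from f but 3 from g.
verdict: not equivalent; witness: x=-6, y=-2


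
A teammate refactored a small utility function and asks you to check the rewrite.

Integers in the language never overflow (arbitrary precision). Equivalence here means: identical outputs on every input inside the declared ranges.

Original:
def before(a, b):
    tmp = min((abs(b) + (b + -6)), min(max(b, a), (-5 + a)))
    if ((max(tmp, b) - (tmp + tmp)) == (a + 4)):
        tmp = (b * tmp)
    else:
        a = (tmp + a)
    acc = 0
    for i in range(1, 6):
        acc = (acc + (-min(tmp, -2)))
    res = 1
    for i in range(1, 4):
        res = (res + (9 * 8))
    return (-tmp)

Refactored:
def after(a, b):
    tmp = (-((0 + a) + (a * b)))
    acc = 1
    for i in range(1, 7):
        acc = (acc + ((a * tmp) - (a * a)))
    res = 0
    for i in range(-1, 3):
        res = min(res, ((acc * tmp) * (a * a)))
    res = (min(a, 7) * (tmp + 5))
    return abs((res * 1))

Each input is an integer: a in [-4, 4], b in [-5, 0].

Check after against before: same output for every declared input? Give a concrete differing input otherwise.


Take a=-4, b=-5.
before: tmp becomes -9; next ((max(tmp, b) - (tmp + tmp)) == (a + 4)) evaluates to false; next a becomes -13; next acc becomes 0; next at i=1:; next acc becomes 9; next at i=2:; next acc becomes 18; next at i=3:; next acc becomes 27; next at i=4:; next acc becomes 36; next at i=5:; next acc becomes 45; next res becomes 1; next at i=1:; next res becomes 73; next at i=2:; next res becomes 145; next at i=3:; next res becomes 217; next final value 9
after: tmp becomes -16; next acc becomes 1; next at i=1:; next acc becomes 49; next at i=2:; next acc becomes 97; next at i=3:; next acc becomes 145; next at i=4:; next acc becomes 193; next at i=5:; next acc becomes 241; next at i=6:; next acc becomes 289; next res becomes 0; next at i=-1:; next res becomes -73984; next at i=0:; next res becomes -73984; next at i=1:; next res becomes -73984; next at i=2:; next res becomes -73984; next res becomes 44; next final value 44
9 vs 44 — the two versions disagree here.
verdict: not equivalent; witness: a=-4, b=-5


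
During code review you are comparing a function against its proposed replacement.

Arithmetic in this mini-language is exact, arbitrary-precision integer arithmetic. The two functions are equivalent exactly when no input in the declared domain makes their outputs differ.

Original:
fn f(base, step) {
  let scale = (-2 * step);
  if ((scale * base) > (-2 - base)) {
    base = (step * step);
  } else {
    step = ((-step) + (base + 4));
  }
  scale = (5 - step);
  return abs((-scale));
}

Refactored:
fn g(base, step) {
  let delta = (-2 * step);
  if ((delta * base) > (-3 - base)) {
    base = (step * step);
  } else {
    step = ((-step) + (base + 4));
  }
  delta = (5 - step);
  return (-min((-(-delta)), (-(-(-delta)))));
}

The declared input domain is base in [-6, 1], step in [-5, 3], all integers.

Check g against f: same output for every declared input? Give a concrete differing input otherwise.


There is a counterexample at base=-2, step=0: 3 on one side, 5 on the other.
f: scale becomes 0; next ((scale * base) > (-2 - base)) evaluates to false; next step becomes 2; next scale becomes 3; next final value 3
g: delta becomes 0; next ((delta * base) > (-3 - base)) evaluates to true; next base becomes 0; next delta becomes 5; next final value 5
verdict: not equivalent; witness: base=-2, step=0


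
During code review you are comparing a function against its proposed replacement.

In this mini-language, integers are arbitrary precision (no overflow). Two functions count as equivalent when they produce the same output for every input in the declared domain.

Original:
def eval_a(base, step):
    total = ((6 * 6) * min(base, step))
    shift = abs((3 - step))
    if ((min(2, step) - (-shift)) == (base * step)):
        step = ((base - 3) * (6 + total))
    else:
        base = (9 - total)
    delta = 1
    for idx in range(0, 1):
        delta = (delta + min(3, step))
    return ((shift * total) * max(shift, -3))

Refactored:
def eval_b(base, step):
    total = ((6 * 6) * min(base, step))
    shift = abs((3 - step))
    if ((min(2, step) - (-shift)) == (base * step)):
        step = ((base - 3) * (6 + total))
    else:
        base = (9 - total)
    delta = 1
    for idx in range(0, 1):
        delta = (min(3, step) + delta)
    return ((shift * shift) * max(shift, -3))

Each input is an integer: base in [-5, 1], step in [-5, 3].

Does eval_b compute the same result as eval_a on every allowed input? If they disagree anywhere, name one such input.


Not equivalent: base=-5, step=-5 separates them (-11520 vs 512).
eval_a: total = -180; shift = 8; ((min(2, step) - (-shift)) == (base * step)) -> false; base = 189; delta = 1; [idx=0]; delta = -4; return -11520
eval_b: total = -180; shift = 8; ((min(2, step) - (-shift)) == (base * step)) -> false; base = 189; delta = 1; [idx=0]; delta = -4; return 512
verdict: not equivalent; witness: base=-5, step=-5
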